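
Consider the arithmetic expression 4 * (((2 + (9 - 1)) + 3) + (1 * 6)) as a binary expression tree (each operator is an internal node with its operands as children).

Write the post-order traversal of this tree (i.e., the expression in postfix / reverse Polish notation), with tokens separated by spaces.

4 2 9 1 - + 3 + 1 6 * + *

Post-order on an expression tree gives postfix notation: for each operator, emit left operand, right operand, then the operator.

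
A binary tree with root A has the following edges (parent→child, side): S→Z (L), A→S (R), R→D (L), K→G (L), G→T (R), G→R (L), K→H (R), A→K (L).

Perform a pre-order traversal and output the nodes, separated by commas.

Pre-order visits the node, then its left subtree, then its right subtree.
Visit A.
At A: go left to K.
  Visit K.
  At K: go left to G.
    Visit G.
    At G: go left to R.
      Visit R.
      At R: go left to D.
        D is a leaf — visit D.
      At R: no right child.
    At G: go right to T.
      T is a leaf — visit T.
  At K: go right to H.
    H is a leaf — visit H.
At A: go right to S.
  Visit S.
  At S: go left to Z.
    Z is a leaf — visit Z.
  At S: no right child.

A, K, G, R, D, T, H, S, Z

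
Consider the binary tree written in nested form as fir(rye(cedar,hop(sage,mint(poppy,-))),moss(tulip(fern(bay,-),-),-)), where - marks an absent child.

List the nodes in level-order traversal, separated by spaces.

Level-order visits nodes level by level from the root, left to right within each level.
Level 0: fir
Level 1: rye, moss
Level 2: cedar, hop, tulip
Level 3: sage, mint, fern
Level 4: poppy, bay

fir rye moss cedar hop tulip sage mint fern poppy bay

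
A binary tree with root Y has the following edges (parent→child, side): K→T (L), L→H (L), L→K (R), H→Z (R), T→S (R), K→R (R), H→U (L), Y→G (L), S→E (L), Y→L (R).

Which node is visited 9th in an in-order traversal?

S

In-order visits the left subtree, then the node, then the right subtree.
At Y: go left to G.
  G is a leaf — visit G.
Visit Y.
At Y: go right to L.
  At L: go left to H.
    At H: go left to U.
      U is a leaf — visit U.
    Visit H.
    At H: go right to Z.
      Z is a leaf — visit Z.
  Visit L.
  At L: go right to K.
    At K: go left to T.
      At T: no left child.
      Visit T.
      At T: go right to S.
        At S: go left to E.
          E is a leaf — visit E.
        Visit S.
        At S: no right child.
    Visit K.
    At K: go right to R.
      R is a leaf — visit R.
Full in-order sequence: G, Y, U, H, Z, L, T, E, S, K, R.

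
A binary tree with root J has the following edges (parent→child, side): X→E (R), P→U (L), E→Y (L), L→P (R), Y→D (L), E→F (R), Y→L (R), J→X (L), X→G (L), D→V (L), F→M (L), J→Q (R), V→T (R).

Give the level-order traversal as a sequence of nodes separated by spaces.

Level-order visits nodes level by level from the root, left to right within each level.
Level 0: J
Level 1: X, Q
Level 2: G, E
Level 3: Y, F
Level 4: D, L, M
Level 5: V, P
Level 6: T, U

J X Q G E Y F D L M V P T U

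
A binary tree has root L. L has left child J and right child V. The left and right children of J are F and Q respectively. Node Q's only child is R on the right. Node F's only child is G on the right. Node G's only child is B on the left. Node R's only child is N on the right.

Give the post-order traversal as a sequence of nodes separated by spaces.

B G F N R Q J V L

Post-order visits the left subtree, then the right subtree, then the node.
At L: go left to J.
  At J: go left to F.
    At F: no left child.
    At F: go right to G.
      At G: go left to B.
        B is a leaf — visit B.
      At G: no right child.
      Visit G.
    Visit F.
  At J: go right to Q.
    At Q: no left child.
    At Q: go right to R.
      At R: no left child.
      At R: go right to N.
        N is a leaf — visit N.
      Visit R.
    Visit Q.
  Visit J.
At L: go right to V.
  V is a leaf — visit V.
Visit L.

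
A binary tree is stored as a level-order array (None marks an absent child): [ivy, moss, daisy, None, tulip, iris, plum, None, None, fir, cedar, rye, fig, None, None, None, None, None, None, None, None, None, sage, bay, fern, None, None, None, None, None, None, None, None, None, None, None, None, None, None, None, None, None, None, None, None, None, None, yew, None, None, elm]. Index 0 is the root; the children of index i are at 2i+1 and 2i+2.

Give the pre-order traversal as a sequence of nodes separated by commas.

Pre-order visits the node, then its left subtree, then its right subtree.
Visit ivy.
At ivy: go left to moss.
  Visit moss.
  At moss: no left child.
  At moss: go right to tulip.
    Visit tulip.
    At tulip: go left to fir.
      fir is a leaf — visit fir.
    At tulip: go right to cedar.
      Visit cedar.
      At cedar: no left child.
      At cedar: go right to sage.
        sage is a leaf — visit sage.
At ivy: go right to daisy.
  Visit daisy.
  At daisy: go left to iris.
    Visit iris.
    At iris: go left to rye.
      Visit rye.
      At rye: go left to bay.
        Visit bay.
        At bay: go left to yew.
          yew is a leaf — visit yew.
        At bay: no right child.
      At rye: go right to fern.
        Visit fern.
        At fern: no left child.
        At fern: go right to elm.
          elm is a leaf — visit elm.
    At iris: go right to fig.
      fig is a leaf — visit fig.
  At daisy: go right to plum.
    plum is a leaf — visit plum.

ivy, moss, tulip, fir, cedar, sage, daisy, iris, rye, bay, yew, fern, elm, fig, plum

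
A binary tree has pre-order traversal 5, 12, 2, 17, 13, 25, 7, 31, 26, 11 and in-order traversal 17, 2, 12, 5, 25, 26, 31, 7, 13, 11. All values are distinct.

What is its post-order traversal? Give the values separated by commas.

17, 2, 12, 26, 31, 7, 25, 11, 13, 5

The first element of pre-order is the root; it splits in-order into left and right subtrees.
Root 5: left subtree has 3 nodes {17, 2, 12}, right has 6 {25, 26, 31, 7, 13, 11}.
  Root 12: left subtree has 2 nodes {17, 2}, right has 0 { }.
    Root 2: left subtree has 1 node {17}, right has 0 { }.
  Root 13: left subtree has 4 nodes {25, 26, 31, 7}, right has 1 {11}.
    Root 25: left subtree has 0 nodes { }, right has 3 {26, 31, 7}.
      Root 7: left subtree has 2 nodes {26, 31}, right has 0 { }.
        Root 31: left subtree has 1 node {26}, right has 0 { }.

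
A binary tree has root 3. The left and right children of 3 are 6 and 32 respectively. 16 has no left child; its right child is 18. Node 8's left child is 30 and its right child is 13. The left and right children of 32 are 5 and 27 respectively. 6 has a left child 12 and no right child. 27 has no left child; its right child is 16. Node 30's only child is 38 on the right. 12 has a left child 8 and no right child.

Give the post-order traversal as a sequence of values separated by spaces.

38 30 13 8 12 6 5 18 16 27 32 3

Post-order visits the left subtree, then the right subtree, then the node.
At 3: go left to 6.
  At 6: go left to 12.
    At 12: go left to 8.
      At 8: go left to 30.
        At 30: no left child.
        At 30: go right to 38.
          38 is a leaf — visit 38.
        Visit 30.
      At 8: go right to 13.
        13 is a leaf — visit 13.
      Visit 8.
    At 12: no right child.
    Visit 12.
  At 6: no right child.
  Visit 6.
At 3: go right to 32.
  At 32: go left to 5.
    5 is a leaf — visit 5.
  At 32: go right to 27.
    At 27: no left child.
    At 27: go right to 16.
      At 16: no left child.
      At 16: go right to 18.
        18 is a leaf — visit 18.
      Visit 16.
    Visit 27.
  Visit 32.
Visit 3.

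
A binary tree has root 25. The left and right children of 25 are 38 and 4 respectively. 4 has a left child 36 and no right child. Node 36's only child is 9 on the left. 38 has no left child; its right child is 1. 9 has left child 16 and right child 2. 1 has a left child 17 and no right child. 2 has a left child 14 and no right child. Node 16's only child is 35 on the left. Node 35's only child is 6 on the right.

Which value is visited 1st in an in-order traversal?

38

In-order visits the left subtree, then the node, then the right subtree.
At 25: go left to 38.
  At 38: no left child.
  Visit 38.
  At 38: go right to 1.
    At 1: go left to 17.
      17 is a leaf — visit 17.
    Visit 1.
    At 1: no right child.
Visit 25.
At 25: go right to 4.
  At 4: go left to 36.
    At 36: go left to 9.
      At 9: go left to 16.
        At 16: go left to 35.
          At 35: no left child.
          Visit 35.
          At 35: go right to 6.
            6 is a leaf — visit 6.
        Visit 16.
        At 16: no right child.
      Visit 9.
      At 9: go right to 2.
        At 2: go left to 14.
          14 is a leaf — visit 14.
        Visit 2.
        At 2: no right child.
    Visit 36.
    At 36: no right child.
  Visit 4.
  At 4: no right child.
Full in-order sequence: 38, 17, 1, 25, 35, 6, 16, 9, 14, 2, 36, 4.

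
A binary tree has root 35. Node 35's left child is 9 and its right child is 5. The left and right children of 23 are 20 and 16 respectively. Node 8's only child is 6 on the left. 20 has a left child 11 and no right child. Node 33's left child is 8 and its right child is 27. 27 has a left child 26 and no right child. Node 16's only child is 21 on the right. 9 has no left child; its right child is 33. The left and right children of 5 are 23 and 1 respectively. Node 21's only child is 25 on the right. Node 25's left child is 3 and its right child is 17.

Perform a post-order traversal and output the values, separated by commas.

Post-order visits the left subtree, then the right subtree, then the node.
At 35: go left to 9.
  At 9: no left child.
  At 9: go right to 33.
    At 33: go left to 8.
      At 8: go left to 6.
        6 is a leaf — visit 6.
      At 8: no right child.
      Visit 8.
    At 33: go right to 27.
      At 27: go left to 26.
        26 is a leaf — visit 26.
      At 27: no right child.
      Visit 27.
    Visit 33.
  Visit 9.
At 35: go right to 5.
  At 5: go left to 23.
    At 23: go left to 20.
      At 20: go left to 11.
        11 is a leaf — visit 11.
      At 20: no right child.
      Visit 20.
    At 23: go right to 16.
      At 16: no left child.
      At 16: go right to 21.
        At 21: no left child.
        At 21: go right to 25.
          At 25: go left to 3.
            3 is a leaf — visit 3.
          At 25: go right to 17.
            17 is a leaf — visit 17.
          Visit 25.
        Visit 21.
      Visit 16.
    Visit 23.
  At 5: go right to 1.
    1 is a leaf — visit 1.
  Visit 5.
Visit 35.

6, 8, 26, 27, 33, 9, 11, 20, 3, 17, 25, 21, 16, 23, 1, 5, 35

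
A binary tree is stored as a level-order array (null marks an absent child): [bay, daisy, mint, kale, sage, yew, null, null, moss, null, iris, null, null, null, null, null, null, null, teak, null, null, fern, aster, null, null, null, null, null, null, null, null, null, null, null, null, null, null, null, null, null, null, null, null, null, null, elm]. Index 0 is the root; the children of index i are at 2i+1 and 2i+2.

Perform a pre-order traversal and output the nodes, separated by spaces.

Pre-order visits the node, then its left subtree, then its right subtree.
Visit bay.
At bay: go left to daisy.
  Visit daisy.
  At daisy: go left to kale.
    Visit kale.
    At kale: no left child.
    At kale: go right to moss.
      Visit moss.
      At moss: no left child.
      At moss: go right to teak.
        teak is a leaf — visit teak.
  At daisy: go right to sage.
    Visit sage.
    At sage: no left child.
    At sage: go right to iris.
      Visit iris.
      At iris: go left to fern.
        fern is a leaf — visit fern.
      At iris: go right to aster.
        Visit aster.
        At aster: go left to elm.
          elm is a leaf — visit elm.
        At aster: no right child.
At bay: go right to mint.
  Visit mint.
  At mint: go left to yew.
    yew is a leaf — visit yew.
  At mint: no right child.

bay daisy kale moss teak sage iris fern aster elm mint yew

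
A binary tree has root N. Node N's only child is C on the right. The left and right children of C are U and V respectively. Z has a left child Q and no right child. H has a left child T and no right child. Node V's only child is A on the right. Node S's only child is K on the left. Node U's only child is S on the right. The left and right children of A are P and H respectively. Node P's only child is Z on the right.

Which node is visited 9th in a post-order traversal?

A

Post-order visits the left subtree, then the right subtree, then the node.
At N: no left child.
At N: go right to C.
  At C: go left to U.
    At U: no left child.
    At U: go right to S.
      At S: go left to K.
        K is a leaf — visit K.
      At S: no right child.
      Visit S.
    Visit U.
  At C: go right to V.
    At V: no left child.
    At V: go right to A.
      At A: go left to P.
        At P: no left child.
        At P: go right to Z.
          At Z: go left to Q.
            Q is a leaf — visit Q.
          At Z: no right child.
          Visit Z.
        Visit P.
      At A: go right to H.
        At H: go left to T.
          T is a leaf — visit T.
        At H: no right child.
        Visit H.
      Visit A.
    Visit V.
  Visit C.
Visit N.
Full post-order sequence: K, S, U, Q, Z, P, T, H, A, V, C, N.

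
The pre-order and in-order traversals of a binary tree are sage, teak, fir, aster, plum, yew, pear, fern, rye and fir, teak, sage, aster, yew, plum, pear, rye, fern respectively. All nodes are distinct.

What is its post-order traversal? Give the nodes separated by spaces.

The first element of pre-order is the root; it splits in-order into left and right subtrees.
Root sage: left subtree has 2 nodes {fir, teak}, right has 6 {aster, yew, plum, pear, rye, fern}.
  Root teak: left subtree has 1 node {fir}, right has 0 { }.
  Root aster: left subtree has 0 nodes { }, right has 5 {yew, plum, pear, rye, fern}.
    Root plum: left subtree has 1 node {yew}, right has 3 {pear, rye, fern}.
      Root pear: left subtree has 0 nodes { }, right has 2 {rye, fern}.
        Root fern: left subtree has 1 node {rye}, right has 0 { }.

fir teak yew rye fern pear plum aster sage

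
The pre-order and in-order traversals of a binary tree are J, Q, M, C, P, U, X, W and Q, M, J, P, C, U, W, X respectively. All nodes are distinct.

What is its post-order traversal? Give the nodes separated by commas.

M, Q, P, W, X, U, C, J

The first element of pre-order is the root; it splits in-order into left and right subtrees.
Root J: left subtree has 2 nodes {Q, M}, right has 5 {P, C, U, W, X}.
  Root Q: left subtree has 0 nodes { }, right has 1 {M}.
  Root C: left subtree has 1 node {P}, right has 3 {U, W, X}.
    Root U: left subtree has 0 nodes { }, right has 2 {W, X}.
      Root X: left subtree has 1 node {W}, right has 0 { }.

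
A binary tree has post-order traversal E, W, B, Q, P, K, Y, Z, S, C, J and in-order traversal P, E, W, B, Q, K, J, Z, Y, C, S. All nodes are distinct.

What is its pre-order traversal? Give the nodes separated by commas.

J, K, P, Q, B, W, E, C, Z, Y, S

The last element of post-order is the root; it splits in-order into left and right subtrees.
Root J: left subtree has 6 nodes {P, E, W, B, Q, K}, right has 4 {Z, Y, C, S}.
  Root K: left subtree has 5 nodes {P, E, W, B, Q}, right has 0 { }.
    Root P: left subtree has 0 nodes { }, right has 4 {E, W, B, Q}.
      Root Q: left subtree has 3 nodes {E, W, B}, right has 0 { }.
        Root B: left subtree has 2 nodes {E, W}, right has 0 { }.
          Root W: left subtree has 1 node {E}, right has 0 { }.
  Root C: left subtree has 2 nodes {Z, Y}, right has 1 {S}.
    Root Z: left subtree has 0 nodes { }, right has 1 {Y}.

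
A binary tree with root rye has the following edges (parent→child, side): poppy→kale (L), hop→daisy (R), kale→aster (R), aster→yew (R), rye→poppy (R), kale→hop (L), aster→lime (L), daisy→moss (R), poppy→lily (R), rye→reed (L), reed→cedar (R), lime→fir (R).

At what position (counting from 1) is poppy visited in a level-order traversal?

Level-order visits nodes level by level from the root, left to right within each level.
Level 0: rye
Level 1: reed, poppy
Level 2: cedar, kale, lily
Level 3: hop, aster
Level 4: daisy, lime, yew
Level 5: moss, fir
Full level-order sequence: rye, reed, poppy, cedar, kale, lily, hop, aster, daisy, lime, yew, moss, fir.

3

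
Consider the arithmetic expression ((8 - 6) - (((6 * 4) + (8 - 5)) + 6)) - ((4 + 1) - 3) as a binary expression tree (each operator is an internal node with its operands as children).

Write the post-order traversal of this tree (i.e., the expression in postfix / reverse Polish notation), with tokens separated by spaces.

8 6 - 6 4 * 8 5 - + 6 + - 4 1 + 3 - -

Post-order on an expression tree gives postfix notation: for each operator, emit left operand, right operand, then the operator.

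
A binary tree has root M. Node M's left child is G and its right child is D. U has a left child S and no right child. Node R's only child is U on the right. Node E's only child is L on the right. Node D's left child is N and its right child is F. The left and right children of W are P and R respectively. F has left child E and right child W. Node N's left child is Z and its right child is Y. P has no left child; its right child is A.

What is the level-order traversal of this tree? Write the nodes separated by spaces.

Level-order visits nodes level by level from the root, left to right within each level.
Level 0: M
Level 1: G, D
Level 2: N, F
Level 3: Z, Y, E, W
Level 4: L, P, R
Level 5: A, U
Level 6: S

M G D N F Z Y E W L P R A U S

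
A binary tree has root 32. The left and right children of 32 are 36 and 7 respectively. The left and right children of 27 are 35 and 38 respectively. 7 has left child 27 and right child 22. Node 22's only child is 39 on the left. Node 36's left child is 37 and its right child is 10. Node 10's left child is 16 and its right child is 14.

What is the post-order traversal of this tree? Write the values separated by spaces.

Post-order visits the left subtree, then the right subtree, then the node.
At 32: go left to 36.
  At 36: go left to 37.
    37 is a leaf — visit 37.
  At 36: go right to 10.
    At 10: go left to 16.
      16 is a leaf — visit 16.
    At 10: go right to 14.
      14 is a leaf — visit 14.
    Visit 10.
  Visit 36.
At 32: go right to 7.
  At 7: go left to 27.
    At 27: go left to 35.
      35 is a leaf — visit 35.
    At 27: go right to 38.
      38 is a leaf — visit 38.
    Visit 27.
  At 7: go right to 22.
    At 22: go left to 39.
      39 is a leaf — visit 39.
    At 22: no right child.
    Visit 22.
  Visit 7.
Visit 32.

37 16 14 10 36 35 38 27 39 22 7 32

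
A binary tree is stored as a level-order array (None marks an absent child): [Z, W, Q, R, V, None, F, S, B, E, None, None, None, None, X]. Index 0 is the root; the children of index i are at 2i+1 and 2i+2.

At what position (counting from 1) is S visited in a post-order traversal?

1

Post-order visits the left subtree, then the right subtree, then the node.
At Z: go left to W.
  At W: go left to R.
    At R: go left to S.
      S is a leaf — visit S.
    At R: go right to B.
      B is a leaf — visit B.
    Visit R.
  At W: go right to V.
    At V: go left to E.
      E is a leaf — visit E.
    At V: no right child.
    Visit V.
  Visit W.
At Z: go right to Q.
  At Q: no left child.
  At Q: go right to F.
    At F: no left child.
    At F: go right to X.
      X is a leaf — visit X.
    Visit F.
  Visit Q.
Visit Z.
Full post-order sequence: S, B, R, E, V, W, X, F, Q, Z.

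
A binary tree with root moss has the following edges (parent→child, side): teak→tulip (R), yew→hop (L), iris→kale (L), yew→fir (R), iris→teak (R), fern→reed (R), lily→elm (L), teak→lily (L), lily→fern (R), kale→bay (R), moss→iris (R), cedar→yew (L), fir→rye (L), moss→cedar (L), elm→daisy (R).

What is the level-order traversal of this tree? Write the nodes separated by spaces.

Level-order visits nodes level by level from the root, left to right within each level.
Level 0: moss
Level 1: cedar, iris
Level 2: yew, kale, teak
Level 3: hop, fir, bay, lily, tulip
Level 4: rye, elm, fern
Level 5: daisy, reed

moss cedar iris yew kale teak hop fir bay lily tulip rye elm fern daisy reed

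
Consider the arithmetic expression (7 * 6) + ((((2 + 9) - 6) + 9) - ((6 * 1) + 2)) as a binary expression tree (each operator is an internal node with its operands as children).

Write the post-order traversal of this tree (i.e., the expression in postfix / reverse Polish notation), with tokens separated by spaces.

7 6 * 2 9 + 6 - 9 + 6 1 * 2 + - +

Post-order on an expression tree gives postfix notation: for each operator, emit left operand, right operand, then the operator.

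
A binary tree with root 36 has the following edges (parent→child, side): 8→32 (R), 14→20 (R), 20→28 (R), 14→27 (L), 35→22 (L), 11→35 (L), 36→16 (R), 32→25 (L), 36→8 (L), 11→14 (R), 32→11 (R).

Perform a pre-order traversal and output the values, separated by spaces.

Pre-order visits the node, then its left subtree, then its right subtree.
Visit 36.
At 36: go left to 8.
  Visit 8.
  At 8: no left child.
  At 8: go right to 32.
    Visit 32.
    At 32: go left to 25.
      25 is a leaf — visit 25.
    At 32: go right to 11.
      Visit 11.
      At 11: go left to 35.
        Visit 35.
        At 35: go left to 22.
          22 is a leaf — visit 22.
        At 35: no right child.
      At 11: go right to 14.
        Visit 14.
        At 14: go left to 27.
          27 is a leaf — visit 27.
        At 14: go right to 20.
          Visit 20.
          At 20: no left child.
          At 20: go right to 28.
            28 is a leaf — visit 28.
At 36: go right to 16.
  16 is a leaf — visit 16.

36 8 32 25 11 35 22 14 27 20 28 16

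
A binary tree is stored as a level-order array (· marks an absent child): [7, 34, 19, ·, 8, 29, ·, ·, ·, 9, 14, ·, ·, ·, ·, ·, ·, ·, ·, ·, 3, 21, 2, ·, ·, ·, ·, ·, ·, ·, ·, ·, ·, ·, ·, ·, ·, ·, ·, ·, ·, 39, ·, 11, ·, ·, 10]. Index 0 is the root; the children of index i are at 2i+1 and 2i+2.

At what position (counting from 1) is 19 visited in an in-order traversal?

In-order visits the left subtree, then the node, then the right subtree.
At 7: go left to 34.
  At 34: no left child.
  Visit 34.
  At 34: go right to 8.
    At 8: go left to 9.
      At 9: no left child.
      Visit 9.
      At 9: go right to 3.
        At 3: go left to 39.
          39 is a leaf — visit 39.
        Visit 3.
        At 3: no right child.
    Visit 8.
    At 8: go right to 14.
      At 14: go left to 21.
        At 21: go left to 11.
          11 is a leaf — visit 11.
        Visit 21.
        At 21: no right child.
      Visit 14.
      At 14: go right to 2.
        At 2: no left child.
        Visit 2.
        At 2: go right to 10.
          10 is a leaf — visit 10.
Visit 7.
At 7: go right to 19.
  At 19: go left to 29.
    29 is a leaf — visit 29.
  Visit 19.
  At 19: no right child.
Full in-order sequence: 34, 9, 39, 3, 8, 11, 21, 14, 2, 10, 7, 29, 19.

13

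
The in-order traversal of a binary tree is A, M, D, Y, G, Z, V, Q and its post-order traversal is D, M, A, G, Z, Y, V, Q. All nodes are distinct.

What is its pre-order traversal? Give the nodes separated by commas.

Q, V, Y, A, M, D, Z, G

The last element of post-order is the root; it splits in-order into left and right subtrees.
Root Q: left subtree has 7 nodes {A, M, D, Y, G, Z, V}, right has 0 { }.
  Root V: left subtree has 6 nodes {A, M, D, Y, G, Z}, right has 0 { }.
    Root Y: left subtree has 3 nodes {A, M, D}, right has 2 {G, Z}.
      Root A: left subtree has 0 nodes { }, right has 2 {M, D}.
        Root M: left subtree has 0 nodes { }, right has 1 {D}.
      Root Z: left subtree has 1 node {G}, right has 0 { }.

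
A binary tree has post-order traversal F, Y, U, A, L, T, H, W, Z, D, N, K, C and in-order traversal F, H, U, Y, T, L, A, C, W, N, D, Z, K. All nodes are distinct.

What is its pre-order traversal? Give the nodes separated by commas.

C, H, F, T, U, Y, L, A, K, N, W, D, Z

The last element of post-order is the root; it splits in-order into left and right subtrees.
Root C: left subtree has 7 nodes {F, H, U, Y, T, L, A}, right has 5 {W, N, D, Z, K}.
  Root H: left subtree has 1 node {F}, right has 5 {U, Y, T, L, A}.
    Root T: left subtree has 2 nodes {U, Y}, right has 2 {L, A}.
      Root U: left subtree has 0 nodes { }, right has 1 {Y}.
      Root L: left subtree has 0 nodes { }, right has 1 {A}.
  Root K: left subtree has 4 nodes {W, N, D, Z}, right has 0 { }.
    Root N: left subtree has 1 node {W}, right has 2 {D, Z}.
      Root D: left subtree has 0 nodes { }, right has 1 {Z}.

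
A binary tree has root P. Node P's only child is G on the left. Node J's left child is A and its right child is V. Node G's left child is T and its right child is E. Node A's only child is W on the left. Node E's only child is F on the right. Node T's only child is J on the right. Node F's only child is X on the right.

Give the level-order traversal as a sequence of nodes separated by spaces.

P G T E J F A V X W

Level-order visits nodes level by level from the root, left to right within each level.
Level 0: P
Level 1: G
Level 2: T, E
Level 3: J, F
Level 4: A, V, X
Level 5: W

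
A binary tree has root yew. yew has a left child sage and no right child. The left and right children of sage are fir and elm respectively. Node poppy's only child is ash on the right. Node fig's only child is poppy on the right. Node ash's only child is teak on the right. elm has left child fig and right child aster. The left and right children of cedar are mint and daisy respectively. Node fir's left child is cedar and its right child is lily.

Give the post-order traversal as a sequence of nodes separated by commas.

mint, daisy, cedar, lily, fir, teak, ash, poppy, fig, aster, elm, sage, yew

Post-order visits the left subtree, then the right subtree, then the node.
At yew: go left to sage.
  At sage: go left to fir.
    At fir: go left to cedar.
      At cedar: go left to mint.
        mint is a leaf — visit mint.
      At cedar: go right to daisy.
        daisy is a leaf — visit daisy.
      Visit cedar.
    At fir: go right to lily.
      lily is a leaf — visit lily.
    Visit fir.
  At sage: go right to elm.
    At elm: go left to fig.
      At fig: no left child.
      At fig: go right to poppy.
        At poppy: no left child.
        At poppy: go right to ash.
          At ash: no left child.
          At ash: go right to teak.
            teak is a leaf — visit teak.
          Visit ash.
        Visit poppy.
      Visit fig.
    At elm: go right to aster.
      aster is a leaf — visit aster.
    Visit elm.
  Visit sage.
At yew: no right child.
Visit yew.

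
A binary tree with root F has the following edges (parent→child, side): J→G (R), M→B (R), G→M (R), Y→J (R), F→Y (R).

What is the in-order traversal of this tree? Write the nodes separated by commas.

F, Y, J, G, M, B

In-order visits the left subtree, then the node, then the right subtree.
At F: no left child.
Visit F.
At F: go right to Y.
  At Y: no left child.
  Visit Y.
  At Y: go right to J.
    At J: no left child.
    Visit J.
    At J: go right to G.
      At G: no left child.
      Visit G.
      At G: go right to M.
        At M: no left child.
        Visit M.
        At M: go right to B.
          B is a leaf — visit B.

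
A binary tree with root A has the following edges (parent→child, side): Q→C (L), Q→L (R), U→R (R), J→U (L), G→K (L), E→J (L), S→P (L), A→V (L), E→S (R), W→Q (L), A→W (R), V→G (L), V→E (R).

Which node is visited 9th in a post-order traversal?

V

Post-order visits the left subtree, then the right subtree, then the node.
At A: go left to V.
  At V: go left to G.
    At G: go left to K.
      K is a leaf — visit K.
    At G: no right child.
    Visit G.
  At V: go right to E.
    At E: go left to J.
      At J: go left to U.
        At U: no left child.
        At U: go right to R.
          R is a leaf — visit R.
        Visit U.
      At J: no right child.
      Visit J.
    At E: go right to S.
      At S: go left to P.
        P is a leaf — visit P.
      At S: no right child.
      Visit S.
    Visit E.
  Visit V.
At A: go right to W.
  At W: go left to Q.
    At Q: go left to C.
      C is a leaf — visit C.
    At Q: go right to L.
      L is a leaf — visit L.
    Visit Q.
  At W: no right child.
  Visit W.
Visit A.
Full post-order sequence: K, G, R, U, J, P, S, E, V, C, L, Q, W, A.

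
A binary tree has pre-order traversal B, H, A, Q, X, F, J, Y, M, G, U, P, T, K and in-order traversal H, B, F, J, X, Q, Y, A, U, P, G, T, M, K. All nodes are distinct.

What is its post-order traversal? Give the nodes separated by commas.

H, J, F, X, Y, Q, P, U, T, G, K, M, A, B

The first element of pre-order is the root; it splits in-order into left and right subtrees.
Root B: left subtree has 1 node {H}, right has 12 {F, J, X, Q, Y, A, U, P, G, T, M, K}.
  Root A: left subtree has 5 nodes {F, J, X, Q, Y}, right has 6 {U, P, G, T, M, K}.
    Root Q: left subtree has 3 nodes {F, J, X}, right has 1 {Y}.
      Root X: left subtree has 2 nodes {F, J}, right has 0 { }.
        Root F: left subtree has 0 nodes { }, right has 1 {J}.
    Root M: left subtree has 4 nodes {U, P, G, T}, right has 1 {K}.
      Root G: left subtree has 2 nodes {U, P}, right has 1 {T}.
        Root U: left subtree has 0 nodes { }, right has 1 {P}.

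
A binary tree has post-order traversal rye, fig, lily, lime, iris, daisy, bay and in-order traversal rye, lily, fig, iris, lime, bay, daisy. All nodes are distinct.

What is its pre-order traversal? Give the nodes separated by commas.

The last element of post-order is the root; it splits in-order into left and right subtrees.
Root bay: left subtree has 5 nodes {rye, lily, fig, iris, lime}, right has 1 {daisy}.
  Root iris: left subtree has 3 nodes {rye, lily, fig}, right has 1 {lime}.
    Root lily: left subtree has 1 node {rye}, right has 1 {fig}.

bay, iris, lily, rye, fig, lime, daisy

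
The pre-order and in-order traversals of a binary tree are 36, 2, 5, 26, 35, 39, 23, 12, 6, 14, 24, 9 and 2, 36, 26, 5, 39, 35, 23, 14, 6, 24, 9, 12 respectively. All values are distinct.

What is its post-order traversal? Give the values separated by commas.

2, 26, 39, 14, 9, 24, 6, 12, 23, 35, 5, 36

The first element of pre-order is the root; it splits in-order into left and right subtrees.
Root 36: left subtree has 1 node {2}, right has 10 {26, 5, 39, 35, 23, 14, 6, 24, 9, 12}.
  Root 5: left subtree has 1 node {26}, right has 8 {39, 35, 23, 14, 6, 24, 9, 12}.
    Root 35: left subtree has 1 node {39}, right has 6 {23, 14, 6, 24, 9, 12}.
      Root 23: left subtree has 0 nodes { }, right has 5 {14, 6, 24, 9, 12}.
        Root 12: left subtree has 4 nodes {14, 6, 24, 9}, right has 0 { }.
          Root 6: left subtree has 1 node {14}, right has 2 {24, 9}.
            Root 24: left subtree has 0 nodes { }, right has 1 {9}.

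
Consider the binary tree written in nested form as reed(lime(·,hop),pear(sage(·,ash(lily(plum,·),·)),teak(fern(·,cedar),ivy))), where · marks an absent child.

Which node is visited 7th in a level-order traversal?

ash

Level-order visits nodes level by level from the root, left to right within each level.
Level 0: reed
Level 1: lime, pear
Level 2: hop, sage, teak
Level 3: ash, fern, ivy
Level 4: lily, cedar
Level 5: plum
Full level-order sequence: reed, lime, pear, hop, sage, teak, ash, fern, ivy, lily, cedar, plum.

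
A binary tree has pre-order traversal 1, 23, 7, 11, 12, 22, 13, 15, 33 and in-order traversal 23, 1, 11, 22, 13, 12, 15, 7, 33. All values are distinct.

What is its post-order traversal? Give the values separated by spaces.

23 13 22 15 12 11 33 7 1

The first element of pre-order is the root; it splits in-order into left and right subtrees.
Root 1: left subtree has 1 node {23}, right has 7 {11, 22, 13, 12, 15, 7, 33}.
  Root 7: left subtree has 5 nodes {11, 22, 13, 12, 15}, right has 1 {33}.
    Root 11: left subtree has 0 nodes { }, right has 4 {22, 13, 12, 15}.
      Root 12: left subtree has 2 nodes {22, 13}, right has 1 {15}.
        Root 22: left subtree has 0 nodes { }, right has 1 {13}.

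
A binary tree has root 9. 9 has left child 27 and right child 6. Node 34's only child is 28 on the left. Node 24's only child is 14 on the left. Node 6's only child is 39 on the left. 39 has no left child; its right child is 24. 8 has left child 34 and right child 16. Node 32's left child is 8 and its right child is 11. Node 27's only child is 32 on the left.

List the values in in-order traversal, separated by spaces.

In-order visits the left subtree, then the node, then the right subtree.
At 9: go left to 27.
  At 27: go left to 32.
    At 32: go left to 8.
      At 8: go left to 34.
        At 34: go left to 28.
          28 is a leaf — visit 28.
        Visit 34.
        At 34: no right child.
      Visit 8.
      At 8: go right to 16.
        16 is a leaf — visit 16.
    Visit 32.
    At 32: go right to 11.
      11 is a leaf — visit 11.
  Visit 27.
  At 27: no right child.
Visit 9.
At 9: go right to 6.
  At 6: go left to 39.
    At 39: no left child.
    Visit 39.
    At 39: go right to 24.
      At 24: go left to 14.
        14 is a leaf — visit 14.
      Visit 24.
      At 24: no right child.
  Visit 6.
  At 6: no right child.

28 34 8 16 32 11 27 9 39 14 24 6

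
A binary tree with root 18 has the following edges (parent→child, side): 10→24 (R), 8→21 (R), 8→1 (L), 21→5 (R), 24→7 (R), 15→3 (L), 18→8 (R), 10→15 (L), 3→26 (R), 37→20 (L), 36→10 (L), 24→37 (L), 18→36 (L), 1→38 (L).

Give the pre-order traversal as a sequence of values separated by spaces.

18 36 10 15 3 26 24 37 20 7 8 1 38 21 5

Pre-order visits the node, then its left subtree, then its right subtree.
Visit 18.
At 18: go left to 36.
  Visit 36.
  At 36: go left to 10.
    Visit 10.
    At 10: go left to 15.
      Visit 15.
      At 15: go left to 3.
        Visit 3.
        At 3: no left child.
        At 3: go right to 26.
          26 is a leaf — visit 26.
      At 15: no right child.
    At 10: go right to 24.
      Visit 24.
      At 24: go left to 37.
        Visit 37.
        At 37: go left to 20.
          20 is a leaf — visit 20.
        At 37: no right child.
      At 24: go right to 7.
        7 is a leaf — visit 7.
  At 36: no right child.
At 18: go right to 8.
  Visit 8.
  At 8: go left to 1.
    Visit 1.
    At 1: go left to 38.
      38 is a leaf — visit 38.
    At 1: no right child.
  At 8: go right to 21.
    Visit 21.
    At 21: no left child.
    At 21: go right to 5.
      5 is a leaf — visit 5.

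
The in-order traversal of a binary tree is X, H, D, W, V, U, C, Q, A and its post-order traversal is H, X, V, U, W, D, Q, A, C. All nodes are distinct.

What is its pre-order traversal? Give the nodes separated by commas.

The last element of post-order is the root; it splits in-order into left and right subtrees.
Root C: left subtree has 6 nodes {X, H, D, W, V, U}, right has 2 {Q, A}.
  Root D: left subtree has 2 nodes {X, H}, right has 3 {W, V, U}.
    Root X: left subtree has 0 nodes { }, right has 1 {H}.
    Root W: left subtree has 0 nodes { }, right has 2 {V, U}.
      Root U: left subtree has 1 node {V}, right has 0 { }.
  Root A: left subtree has 1 node {Q}, right has 0 { }.

C, D, X, H, W, U, V, A, Q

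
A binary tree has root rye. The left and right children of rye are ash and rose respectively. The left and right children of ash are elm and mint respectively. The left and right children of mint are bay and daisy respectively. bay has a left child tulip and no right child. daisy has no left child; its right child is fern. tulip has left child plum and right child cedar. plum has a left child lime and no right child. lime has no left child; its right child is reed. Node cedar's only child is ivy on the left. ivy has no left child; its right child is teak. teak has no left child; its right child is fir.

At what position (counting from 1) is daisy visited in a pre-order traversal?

Pre-order visits the node, then its left subtree, then its right subtree.
Visit rye.
At rye: go left to ash.
  Visit ash.
  At ash: go left to elm.
    elm is a leaf — visit elm.
  At ash: go right to mint.
    Visit mint.
    At mint: go left to bay.
      Visit bay.
      At bay: go left to tulip.
        Visit tulip.
        At tulip: go left to plum.
          Visit plum.
          At plum: go left to lime.
            Visit lime.
            At lime: no left child.
            At lime: go right to reed.
              reed is a leaf — visit reed.
          At plum: no right child.
        At tulip: go right to cedar.
          Visit cedar.
          At cedar: go left to ivy.
            Visit ivy.
            At ivy: no left child.
            At ivy: go right to teak.
              Visit teak.
              At teak: no left child.
              At teak: go right to fir.
                fir is a leaf — visit fir.
          At cedar: no right child.
      At bay: no right child.
    At mint: go right to daisy.
      Visit daisy.
      At daisy: no left child.
      At daisy: go right to fern.
        fern is a leaf — visit fern.
At rye: go right to rose.
  rose is a leaf — visit rose.
Full pre-order sequence: rye, ash, elm, mint, bay, tulip, plum, lime, reed, cedar, ivy, teak, fir, daisy, fern, rose.

14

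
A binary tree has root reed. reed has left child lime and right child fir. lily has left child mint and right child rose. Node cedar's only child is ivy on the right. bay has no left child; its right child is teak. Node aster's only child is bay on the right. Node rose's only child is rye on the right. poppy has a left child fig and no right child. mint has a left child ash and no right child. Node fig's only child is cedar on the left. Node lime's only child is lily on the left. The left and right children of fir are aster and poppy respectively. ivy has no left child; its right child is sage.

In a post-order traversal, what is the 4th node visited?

rose

Post-order visits the left subtree, then the right subtree, then the node.
At reed: go left to lime.
  At lime: go left to lily.
    At lily: go left to mint.
      At mint: go left to ash.
        ash is a leaf — visit ash.
      At mint: no right child.
      Visit mint.
    At lily: go right to rose.
      At rose: no left child.
      At rose: go right to rye.
        rye is a leaf — visit rye.
      Visit rose.
    Visit lily.
  At lime: no right child.
  Visit lime.
At reed: go right to fir.
  At fir: go left to aster.
    At aster: no left child.
    At aster: go right to bay.
      At bay: no left child.
      At bay: go right to teak.
        teak is a leaf — visit teak.
      Visit bay.
    Visit aster.
  At fir: go right to poppy.
    At poppy: go left to fig.
      At fig: go left to cedar.
        At cedar: no left child.
        At cedar: go right to ivy.
          At ivy: no left child.
          At ivy: go right to sage.
            sage is a leaf — visit sage.
          Visit ivy.
        Visit cedar.
      At fig: no right child.
      Visit fig.
    At poppy: no right child.
    Visit poppy.
  Visit fir.
Visit reed.
Full post-order sequence: ash, mint, rye, rose, lily, lime, teak, bay, aster, sage, ivy, cedar, fig, poppy, fir, reed.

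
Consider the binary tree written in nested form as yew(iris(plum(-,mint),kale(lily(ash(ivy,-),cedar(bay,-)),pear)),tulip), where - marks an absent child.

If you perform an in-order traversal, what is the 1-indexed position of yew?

11

In-order visits the left subtree, then the node, then the right subtree.
At yew: go left to iris.
  At iris: go left to plum.
    At plum: no left child.
    Visit plum.
    At plum: go right to mint.
      mint is a leaf — visit mint.
  Visit iris.
  At iris: go right to kale.
    At kale: go left to lily.
      At lily: go left to ash.
        At ash: go left to ivy.
          ivy is a leaf — visit ivy.
        Visit ash.
        At ash: no right child.
      Visit lily.
      At lily: go right to cedar.
        At cedar: go left to bay.
          bay is a leaf — visit bay.
        Visit cedar.
        At cedar: no right child.
    Visit kale.
    At kale: go right to pear.
      pear is a leaf — visit pear.
Visit yew.
At yew: go right to tulip.
  tulip is a leaf — visit tulip.
Full in-order sequence: plum, mint, iris, ivy, ash, lily, bay, cedar, kale, pear, yew, tulip.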